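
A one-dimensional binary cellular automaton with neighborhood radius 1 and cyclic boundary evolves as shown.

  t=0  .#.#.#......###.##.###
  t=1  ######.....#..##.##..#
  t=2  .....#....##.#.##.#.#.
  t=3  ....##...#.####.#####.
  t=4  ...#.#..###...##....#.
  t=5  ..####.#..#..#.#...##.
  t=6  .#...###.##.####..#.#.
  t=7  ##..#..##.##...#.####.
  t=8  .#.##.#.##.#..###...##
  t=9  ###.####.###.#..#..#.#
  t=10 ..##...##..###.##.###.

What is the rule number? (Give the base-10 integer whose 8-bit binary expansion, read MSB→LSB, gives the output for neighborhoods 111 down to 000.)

102

  [7] ### => .  t=0,i=13
  [6] ##. => #  t=0,i=14
  [5] #.# => #  t=0,i=0
  [4] #.. => .  t=0,i=6
  [3] .## => .  t=0,i=12
  [2] .#. => #  t=0,i=1
  [1] ..# => #  t=0,i=11
  [0] ... => .  t=0,i=7
  bits 01100110 = 102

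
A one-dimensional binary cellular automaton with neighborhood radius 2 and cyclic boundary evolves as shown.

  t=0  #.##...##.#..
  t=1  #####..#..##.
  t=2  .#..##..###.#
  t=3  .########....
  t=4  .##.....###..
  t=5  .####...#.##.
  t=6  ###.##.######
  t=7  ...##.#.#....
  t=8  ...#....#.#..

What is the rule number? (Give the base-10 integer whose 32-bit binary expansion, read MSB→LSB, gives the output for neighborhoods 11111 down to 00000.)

458857188

  #####|.  b31=0 t=1,i=2
  ####.|.  b30=0 t=1,i=3
  ###.#|.  b29=0 t=2,i=10
  ###..|#  b28=1 t=1,i=4
  ##.##|#  b27=1 t=1,i=12
  ##.#.|.  b26=0 t=0,i=9
  ##..#|#  b25=1 t=1,i=5
  ##...|#  b24=1 t=0,i=4
  #.###|.  b23=0 t=1,i=0
  #.##.|#  b22=1 t=0,i=2
  #.#.#|.  b21=0 t=2,i=12
  #.#..|#  b20=1 t=0,i=10
  #..##|#  b19=1 t=1,i=9
  #..#.|.  b18=0 t=0,i=12
  #...#|.  b17=0 t=0,i=5
  #....|#  b16=1 t=3,i=10
  .####|#  b15=1 t=1,i=1
  .###.|.  b14=0 t=2,i=9
  .##.#|.  b13=0 t=0,i=8
  .##..|#  b12=1 t=0,i=3
  .#.##|#  b11=1 t=0,i=1
  .#.#.|.  b10=0 t=2,i=0
  .#..#|#  b9=1 t=0,i=11
  .#...|.  b8=0 t=7,i=9
  ..###|#  b7=1 t=2,i=8
  ..##.|#  b6=1 t=0,i=7
  ..#.#|#  b5=1 t=0,i=0
  ..#..|.  b4=0 t=1,i=7
  ...##|.  b3=0 t=0,i=6
  ...#.|#  b2=1 t=5,i=7
  ....#|.  b1=0 t=3,i=12
  .....|.  b0=0 t=3,i=11
  bits 00011011010110011001101011100100 = 458857188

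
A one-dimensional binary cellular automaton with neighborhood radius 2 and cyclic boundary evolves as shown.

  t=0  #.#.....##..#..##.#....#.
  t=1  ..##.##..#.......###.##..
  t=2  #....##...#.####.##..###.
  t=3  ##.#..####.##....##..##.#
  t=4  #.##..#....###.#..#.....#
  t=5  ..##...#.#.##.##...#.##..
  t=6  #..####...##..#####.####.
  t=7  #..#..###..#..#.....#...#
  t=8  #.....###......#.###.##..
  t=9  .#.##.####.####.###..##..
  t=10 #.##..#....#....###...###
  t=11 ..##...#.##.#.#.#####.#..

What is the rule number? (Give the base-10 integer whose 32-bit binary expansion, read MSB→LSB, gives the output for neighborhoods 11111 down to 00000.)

366107015

  nb #####: next=.  (t=6,i=16, bit31=0)
  nb ####.: next=.  (t=2,i=14, bit30=0)
  nb ###.#: next=.  (t=1,i=19, bit29=0)
  nb ###..: next=#  (t=6,i=6, bit28=1)
  nb ##.##: next=.  (t=1,i=4, bit27=0)
  nb ##.#.: next=#  (t=0,i=17, bit26=1)
  nb ##..#: next=.  (t=0,i=10, bit25=0)
  nb ##...: next=#  (t=1,i=23, bit24=1)
  nb #.###: next=#  (t=2,i=12, bit23=1)
  nb #.##.: next=#  (t=1,i=5, bit22=1)
  nb #.#.#: next=.  (t=0,i=0, bit21=0)
  nb #.#..: next=#  (t=0,i=2, bit20=1)
  nb #..##: next=.  (t=0,i=14, bit19=0)
  nb #..#.: next=.  (t=0,i=11, bit18=0)
  nb #...#: next=#  (t=2,i=8, bit17=1)
  nb #....: next=.  (t=0,i=4, bit16=0)
  nb .####: next=.  (t=2,i=13, bit15=0)
  nb .###.: next=#  (t=1,i=18, bit14=1)
  nb .##.#: next=.  (t=0,i=16, bit13=0)
  nb .##..: next=#  (t=0,i=9, bit12=1)
  nb .#.##: next=#  (t=2,i=11, bit11=1)
  nb .#.#.: next=.  (t=0,i=1, bit10=0)
  nb .#..#: next=.  (t=0,i=13, bit9=0)
  nb .#...: next=#  (t=0,i=3, bit8=1)
  nb ..###: next=#  (t=1,i=17, bit7=1)
  nb ..##.: next=.  (t=0,i=8, bit6=0)
  nb ..#.#: next=.  (t=0,i=23, bit5=0)
  nb ..#..: next=.  (t=0,i=12, bit4=0)
  nb ...##: next=.  (t=0,i=7, bit3=0)
  nb ...#.: next=#  (t=0,i=22, bit2=1)
  nb ....#: next=#  (t=0,i=6, bit1=1)
  nb .....: next=#  (t=0,i=5, bit0=1)
  bits 00010101110100100101100110000111 = 366107015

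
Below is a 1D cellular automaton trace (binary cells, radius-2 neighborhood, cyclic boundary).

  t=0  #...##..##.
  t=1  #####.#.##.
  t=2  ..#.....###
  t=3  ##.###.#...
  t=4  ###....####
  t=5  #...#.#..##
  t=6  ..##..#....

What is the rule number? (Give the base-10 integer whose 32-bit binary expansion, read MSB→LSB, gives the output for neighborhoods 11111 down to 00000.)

2320965965

  #####|#  b31=1 t=1,i=2
  ####.|.  b30=0 t=1,i=3
  ###.#|.  b29=0 t=1,i=4
  ###..|.  b28=0 t=2,i=10
  ##.##|#  b27=1 t=1,i=10
  ##.#.|.  b26=0 t=0,i=10
  ##..#|#  b25=1 t=0,i=6
  ##...|.  b24=0 t=4,i=3
  #.###|.  b23=0 t=1,i=0
  #.##.|#  b22=1 t=1,i=8
  #.#.#|.  b21=0 t=1,i=6
  #.#..|#  b20=1 t=0,i=0
  #..##|.  b19=0 t=0,i=7
  #..#.|#  b18=1 t=2,i=1
  #...#|#  b17=1 t=0,i=2
  #....|#  b16=1 t=2,i=4
  .####|.  b15=0 t=1,i=1
  .###.|.  b14=0 t=2,i=9
  .##.#|#  b13=1 t=0,i=9
  .##..|.  b12=0 t=0,i=5
  .#.##|.  b11=0 t=1,i=7
  .#.#.|.  b10=0 t=5,i=5
  .#..#|.  b9=0 t=5,i=7
  .#...|#  b8=1 t=0,i=1
  ..###|.  b7=0 t=2,i=8
  ..##.|#  b6=1 t=0,i=4
  ..#.#|.  b5=0 t=5,i=4
  ..#..|.  b4=0 t=2,i=2
  ...##|#  b3=1 t=0,i=3
  ...#.|#  b2=1 t=5,i=3
  ....#|.  b1=0 t=2,i=6
  .....|#  b0=1 t=2,i=5
  bits 10001010010101110010000101001101 = 2320965965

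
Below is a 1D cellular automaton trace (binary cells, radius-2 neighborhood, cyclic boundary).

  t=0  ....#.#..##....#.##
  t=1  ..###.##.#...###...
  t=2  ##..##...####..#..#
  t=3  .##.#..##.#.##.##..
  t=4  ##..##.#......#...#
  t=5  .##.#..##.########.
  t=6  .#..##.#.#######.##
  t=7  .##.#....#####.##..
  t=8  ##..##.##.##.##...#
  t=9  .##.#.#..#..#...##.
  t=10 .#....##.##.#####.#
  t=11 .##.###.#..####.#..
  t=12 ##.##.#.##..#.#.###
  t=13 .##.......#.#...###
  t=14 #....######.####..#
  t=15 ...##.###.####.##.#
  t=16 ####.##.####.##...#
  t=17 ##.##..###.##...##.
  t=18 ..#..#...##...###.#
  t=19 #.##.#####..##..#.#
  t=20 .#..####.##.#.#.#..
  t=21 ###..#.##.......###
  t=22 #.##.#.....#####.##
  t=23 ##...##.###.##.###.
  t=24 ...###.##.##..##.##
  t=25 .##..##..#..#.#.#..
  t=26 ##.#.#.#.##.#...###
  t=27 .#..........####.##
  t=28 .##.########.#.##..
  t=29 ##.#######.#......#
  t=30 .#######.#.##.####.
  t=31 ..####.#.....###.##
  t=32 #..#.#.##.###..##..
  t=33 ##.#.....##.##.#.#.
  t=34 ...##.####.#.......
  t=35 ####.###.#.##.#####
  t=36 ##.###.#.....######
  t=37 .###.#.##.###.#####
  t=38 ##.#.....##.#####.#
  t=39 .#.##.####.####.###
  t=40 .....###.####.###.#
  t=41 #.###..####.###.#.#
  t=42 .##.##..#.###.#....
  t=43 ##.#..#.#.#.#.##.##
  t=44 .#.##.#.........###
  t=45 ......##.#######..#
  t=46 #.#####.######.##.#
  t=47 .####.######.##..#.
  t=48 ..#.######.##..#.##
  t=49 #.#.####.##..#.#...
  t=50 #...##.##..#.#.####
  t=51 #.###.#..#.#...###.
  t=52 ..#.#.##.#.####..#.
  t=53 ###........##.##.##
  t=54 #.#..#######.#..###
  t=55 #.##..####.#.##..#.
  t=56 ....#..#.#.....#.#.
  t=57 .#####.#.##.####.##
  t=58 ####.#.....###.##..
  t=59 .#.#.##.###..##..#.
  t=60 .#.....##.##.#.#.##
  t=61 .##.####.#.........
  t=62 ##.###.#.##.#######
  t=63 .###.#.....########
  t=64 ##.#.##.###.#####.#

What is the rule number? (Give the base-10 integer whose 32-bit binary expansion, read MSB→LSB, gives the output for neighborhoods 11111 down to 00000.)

3130164095

  [31] ##### => #  t=5,i=12
  [30] ####. => .  t=2,i=11
  [29] ###.# => #  t=1,i=4
  [28] ###.. => #  t=1,i=15
  [27] ##.## => #  t=1,i=5
  [26] ##.#. => .  t=1,i=8
  [25] ##..# => #  t=2,i=2
  [24] ##... => .  t=0,i=0
  [23] #.### => #  t=5,i=10
  [22] #.##. => .  t=0,i=17
  [21] #.#.# => .  t=3,i=10
  [20] #.#.. => #  t=0,i=6
  [19] #..## => .  t=0,i=8
  [18] #..#. => .  t=2,i=14
  [17] #...# => #  t=1,i=11
  [16] #.... => .  t=0,i=1
  [15] .#### => #  t=2,i=10
  [14] .###. => .  t=1,i=3
  [13] .##.# => .  t=1,i=7
  [12] .##.. => .  t=0,i=10
  [11] .#.## => .  t=0,i=16
  [10] .#.#. => .  t=0,i=5
  [9] .#..# => #  t=0,i=7
  [8] .#... => #  t=1,i=10
  [7] ..### => .  t=1,i=2
  [6] ..##. => #  t=0,i=9
  [5] ..#.# => #  t=0,i=4
  [4] ..#.. => #  t=2,i=15
  [3] ...## => #  t=1,i=1
  [2] ...#. => #  t=0,i=3
  [1] ....# => #  t=0,i=2
  [0] ..... => #  t=1,i=18
  bits 10111010100100101000001101111111 = 3130164095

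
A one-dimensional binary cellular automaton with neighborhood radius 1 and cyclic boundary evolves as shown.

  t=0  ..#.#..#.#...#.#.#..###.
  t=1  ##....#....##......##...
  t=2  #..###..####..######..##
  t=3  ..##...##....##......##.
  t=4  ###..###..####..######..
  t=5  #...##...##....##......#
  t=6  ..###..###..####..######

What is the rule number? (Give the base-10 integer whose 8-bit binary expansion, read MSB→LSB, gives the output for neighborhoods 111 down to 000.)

11

  ###|.  b7=0 t=0,i=21
  ##.|.  b6=0 t=0,i=22
  #.#|.  b5=0 t=0,i=3
  #..|.  b4=0 t=0,i=5
  .##|#  b3=1 t=0,i=20
  .#.|.  b2=0 t=0,i=2
  ..#|#  b1=1 t=0,i=1
  ...|#  b0=1 t=0,i=0
  bits 00001011 = 11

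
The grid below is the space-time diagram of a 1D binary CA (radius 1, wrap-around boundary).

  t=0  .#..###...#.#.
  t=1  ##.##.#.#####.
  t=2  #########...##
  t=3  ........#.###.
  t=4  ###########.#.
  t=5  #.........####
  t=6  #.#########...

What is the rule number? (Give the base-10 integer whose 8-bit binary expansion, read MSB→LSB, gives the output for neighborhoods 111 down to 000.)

  ### -> .   bit 7 = 0  t=0,i=5
  ##. -> #   bit 6 = 1  t=0,i=6
  #.# -> #   bit 5 = 1  t=0,i=11
  #.. -> .   bit 4 = 0  t=0,i=2
  .## -> #   bit 3 = 1  t=0,i=4
  .#. -> #   bit 2 = 1  t=0,i=1
  ..# -> #   bit 1 = 1  t=0,i=0
  ... -> #   bit 0 = 1  t=0,i=8
  bits 01101111 = 111

111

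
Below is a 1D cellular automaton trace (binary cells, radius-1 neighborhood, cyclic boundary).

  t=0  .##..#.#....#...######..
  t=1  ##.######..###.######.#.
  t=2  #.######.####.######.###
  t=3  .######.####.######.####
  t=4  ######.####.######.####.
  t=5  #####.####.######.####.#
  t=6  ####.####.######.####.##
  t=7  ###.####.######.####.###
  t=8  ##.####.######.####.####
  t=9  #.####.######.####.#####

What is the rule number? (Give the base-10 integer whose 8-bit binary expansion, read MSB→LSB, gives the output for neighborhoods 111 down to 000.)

  [7] ### => #  t=0,i=17
  [6] ##. => .  t=0,i=2
  [5] #.# => #  t=0,i=6
  [4] #.. => #  t=0,i=3
  [3] .## => #  t=0,i=1
  [2] .#. => #  t=0,i=5
  [1] ..# => #  t=0,i=0
  [0] ... => .  t=0,i=9
  bits 10111110 = 190

190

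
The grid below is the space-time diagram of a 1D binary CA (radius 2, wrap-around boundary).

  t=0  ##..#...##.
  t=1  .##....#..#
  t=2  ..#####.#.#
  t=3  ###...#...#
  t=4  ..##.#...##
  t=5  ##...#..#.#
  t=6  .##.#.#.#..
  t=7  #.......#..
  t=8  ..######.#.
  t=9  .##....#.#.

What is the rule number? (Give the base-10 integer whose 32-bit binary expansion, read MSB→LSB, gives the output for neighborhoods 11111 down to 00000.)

  #####|.  b31=0 t=2,i=4
  ####.|.  b30=0 t=2,i=5
  ###.#|#  b29=1 t=2,i=6
  ###..|#  b28=1 t=3,i=2
  ##.##|#  b27=1 t=0,i=10
  ##.#.|.  b26=0 t=2,i=7
  ##..#|#  b25=1 t=0,i=2
  ##...|#  b24=1 t=1,i=3
  #.###|.  b23=0 t=5,i=10
  #.##.|.  b22=0 t=0,i=0
  #.#.#|.  b21=0 t=2,i=8
  #.#..|#  b20=1 t=2,i=10
  #..##|#  b19=1 t=2,i=1
  #..#.|.  b18=0 t=0,i=3
  #...#|.  b17=0 t=0,i=6
  #....|#  b16=1 t=1,i=4
  .####|.  b15=0 t=2,i=3
  .###.|.  b14=0 t=5,i=0
  .##.#|.  b13=0 t=0,i=9
  .##..|#  b12=1 t=0,i=1
  .#.##|.  b11=0 t=1,i=0
  .#.#.|.  b10=0 t=2,i=9
  .#..#|#  b9=1 t=1,i=8
  .#...|.  b8=0 t=0,i=5
  ..###|#  b7=1 t=2,i=2
  ..##.|.  b6=0 t=0,i=8
  ..#.#|#  b5=1 t=1,i=10
  ..#..|.  b4=0 t=0,i=4
  ...##|#  b3=1 t=0,i=7
  ...#.|#  b2=1 t=1,i=6
  ....#|#  b1=1 t=1,i=5
  .....|#  b0=1 t=7,i=3
  bits 00111011000110010001001010101111 = 991498927

991498927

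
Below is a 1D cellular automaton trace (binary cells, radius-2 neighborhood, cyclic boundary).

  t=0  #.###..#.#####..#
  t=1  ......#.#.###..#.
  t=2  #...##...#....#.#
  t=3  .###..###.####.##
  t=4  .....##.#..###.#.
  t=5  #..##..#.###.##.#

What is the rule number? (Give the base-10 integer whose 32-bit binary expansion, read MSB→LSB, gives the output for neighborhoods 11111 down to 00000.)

3847195534

  #####|#  b31=1 t=0,i=11
  ####.|#  b30=1 t=0,i=12
  ###.#|#  b29=1 t=3,i=8
  ###..|.  b28=0 t=0,i=4
  ##.##|.  b27=0 t=0,i=1
  ##.#.|#  b26=1 t=4,i=7
  ##..#|.  b25=0 t=0,i=5
  ##...|#  b24=1 t=2,i=1
  #.###|.  b23=0 t=0,i=2
  #.##.|#  b22=1 t=2,i=16
  #.#.#|.  b21=0 t=1,i=8
  #.#..|.  b20=0 t=4,i=8
  #..##|#  b19=1 t=0,i=15
  #..#.|#  b18=1 t=0,i=6
  #...#|#  b17=1 t=2,i=2
  #....|#  b16=1 t=1,i=0
  .####|#  b15=1 t=0,i=10
  .###.|.  b14=0 t=0,i=3
  .##.#|.  b13=0 t=0,i=0
  .##..|.  b12=0 t=2,i=0
  .#.##|#  b11=1 t=0,i=8
  .#.#.|.  b10=0 t=1,i=7
  .#..#|#  b9=1 t=4,i=9
  .#...|#  b8=1 t=1,i=16
  ..###|#  b7=1 t=3,i=6
  ..##.|.  b6=0 t=0,i=16
  ..#.#|.  b5=0 t=0,i=7
  ..#..|.  b4=0 t=1,i=15
  ...##|#  b3=1 t=2,i=3
  ...#.|#  b2=1 t=1,i=5
  ....#|#  b1=1 t=1,i=4
  .....|.  b0=0 t=1,i=1
  bits 11100101010011111000101110001110 = 3847195534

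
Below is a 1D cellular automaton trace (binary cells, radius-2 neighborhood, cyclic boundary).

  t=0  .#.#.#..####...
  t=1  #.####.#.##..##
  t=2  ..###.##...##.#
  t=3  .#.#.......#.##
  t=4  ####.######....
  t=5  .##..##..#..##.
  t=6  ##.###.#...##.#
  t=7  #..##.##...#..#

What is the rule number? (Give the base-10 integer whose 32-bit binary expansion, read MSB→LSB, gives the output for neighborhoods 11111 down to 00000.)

1186579527

  [31] ##### => .  t=4,i=7
  [30] ####. => #  t=0,i=10
  [29] ###.# => .  t=1,i=0
  [28] ###.. => .  t=0,i=11
  [27] ##.## => .  t=1,i=1
  [26] ##.#. => #  t=1,i=6
  [25] ##..# => #  t=1,i=11
  [24] ##... => .  t=0,i=12
  [23] #.### => #  t=1,i=2
  [22] #.##. => .  t=1,i=9
  [21] #.#.# => #  t=0,i=3
  [20] #.#.. => #  t=0,i=5
  [19] #..## => #  t=0,i=7
  [18] #..#. => .  t=5,i=8
  [17] #...# => .  t=2,i=9
  [16] #.... => #  t=0,i=13
  [15] .#### => #  t=0,i=9
  [14] .###. => #  t=1,i=14
  [13] .##.# => .  t=2,i=12
  [12] .##.. => .  t=1,i=10
  [11] .#.## => .  t=1,i=8
  [10] .#.#. => #  t=0,i=2
  [9] .#..# => .  t=0,i=6
  [8] .#... => .  t=3,i=4
  [7] ..### => .  t=0,i=8
  [6] ..##. => #  t=2,i=11
  [5] ..#.# => .  t=0,i=1
  [4] ..#.. => .  t=5,i=9
  [3] ...## => .  t=2,i=10
  [2] ...#. => #  t=0,i=0
  [1] ....# => #  t=0,i=14
  [0] ..... => #  t=3,i=6
  bits 01000110101110011100010001000111 = 1186579527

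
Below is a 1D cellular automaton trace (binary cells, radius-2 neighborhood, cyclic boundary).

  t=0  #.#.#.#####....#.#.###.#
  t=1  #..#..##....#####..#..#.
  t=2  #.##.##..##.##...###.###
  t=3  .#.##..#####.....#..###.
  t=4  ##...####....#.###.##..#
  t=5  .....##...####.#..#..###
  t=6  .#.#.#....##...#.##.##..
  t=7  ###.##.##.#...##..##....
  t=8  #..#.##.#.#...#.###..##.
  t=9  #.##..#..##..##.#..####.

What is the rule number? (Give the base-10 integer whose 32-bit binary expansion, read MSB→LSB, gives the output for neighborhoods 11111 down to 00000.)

  #####|.  b31=0 t=0,i=8
  ####.|.  b30=0 t=0,i=9
  ###.#|.  b29=0 t=0,i=21
  ###..|.  b28=0 t=0,i=10
  ##.##|#  b27=1 t=0,i=22
  ##.#.|.  b26=0 t=0,i=1
  ##..#|#  b25=1 t=1,i=17
  ##...|.  b24=0 t=0,i=11
  #.###|#  b23=1 t=0,i=6
  #.##.|.  b22=0 t=0,i=23
  #.#.#|.  b21=0 t=0,i=2
  #.#..|#  b20=1 t=1,i=0
  #..##|#  b19=1 t=1,i=5
  #..#.|#  b18=1 t=1,i=2
  #...#|.  b17=0 t=2,i=15
  #....|#  b16=1 t=0,i=12
  .####|#  b15=1 t=0,i=7
  .###.|.  b14=0 t=0,i=20
  .##.#|#  b13=1 t=0,i=0
  .##..|.  b12=0 t=1,i=7
  .#.##|.  b11=0 t=0,i=5
  .#.#.|#  b10=1 t=0,i=3
  .#..#|.  b9=0 t=1,i=1
  .#...|.  b8=0 t=6,i=6
  ..###|#  b7=1 t=1,i=12
  ..##.|#  b6=1 t=1,i=6
  ..#.#|#  b5=1 t=0,i=15
  ..#..|#  b4=1 t=1,i=3
  ...##|.  b3=0 t=1,i=11
  ...#.|#  b2=1 t=0,i=14
  ....#|#  b1=1 t=0,i=13
  .....|.  b0=0 t=3,i=14
  bits 00001010100111011010010011110110 = 178103542

178103542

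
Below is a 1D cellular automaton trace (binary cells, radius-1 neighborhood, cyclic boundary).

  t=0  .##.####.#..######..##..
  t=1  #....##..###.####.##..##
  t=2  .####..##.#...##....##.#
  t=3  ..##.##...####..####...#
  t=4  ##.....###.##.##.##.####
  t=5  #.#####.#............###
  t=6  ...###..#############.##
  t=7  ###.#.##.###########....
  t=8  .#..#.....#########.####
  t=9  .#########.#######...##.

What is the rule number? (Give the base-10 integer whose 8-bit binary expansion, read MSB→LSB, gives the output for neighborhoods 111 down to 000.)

  nb ###: next=#  (t=0,i=5, bit7=1)
  nb ##.: next=.  (t=0,i=2, bit6=0)
  nb #.#: next=.  (t=0,i=3, bit5=0)
  nb #..: next=#  (t=0,i=10, bit4=1)
  nb .##: next=.  (t=0,i=1, bit3=0)
  nb .#.: next=#  (t=0,i=9, bit2=1)
  nb ..#: next=#  (t=0,i=0, bit1=1)
  nb ...: next=#  (t=0,i=23, bit0=1)
  bits 10010111 = 151

151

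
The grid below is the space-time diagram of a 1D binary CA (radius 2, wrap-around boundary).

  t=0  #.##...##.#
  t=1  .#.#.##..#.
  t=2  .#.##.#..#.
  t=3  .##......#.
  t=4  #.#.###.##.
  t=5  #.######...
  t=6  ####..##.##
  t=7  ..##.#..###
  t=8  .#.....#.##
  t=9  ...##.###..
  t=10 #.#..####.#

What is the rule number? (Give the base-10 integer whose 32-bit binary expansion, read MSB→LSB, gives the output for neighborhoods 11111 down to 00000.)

  #####|.  b31=0 t=5,i=4
  ####.|#  b30=1 t=5,i=6
  ###.#|#  b29=1 t=4,i=6
  ###..|#  b28=1 t=5,i=7
  ##.##|#  b27=1 t=0,i=1
  ##.#.|.  b26=0 t=2,i=5
  ##..#|.  b25=0 t=1,i=7
  ##...|.  b24=0 t=0,i=4
  #.###|#  b23=1 t=4,i=4
  #.##.|.  b22=0 t=0,i=2
  #.#.#|#  b21=1 t=1,i=3
  #.#..|.  b20=0 t=2,i=6
  #..##|#  b19=1 t=3,i=0
  #..#.|.  b18=0 t=1,i=0
  #...#|#  b17=1 t=0,i=5
  #....|#  b16=1 t=3,i=4
  .####|#  b15=1 t=5,i=3
  .###.|#  b14=1 t=4,i=5
  .##.#|.  b13=0 t=0,i=0
  .##..|#  b12=1 t=0,i=3
  .#.##|#  b11=1 t=1,i=4
  .#.#.|.  b10=0 t=1,i=2
  .#..#|.  b9=0 t=1,i=10
  .#...|.  b8=0 t=8,i=2
  ..###|.  b7=0 t=7,i=8
  ..##.|.  b6=0 t=0,i=7
  ..#.#|#  b5=1 t=1,i=1
  ..#..|#  b4=1 t=1,i=9
  ...##|#  b3=1 t=0,i=6
  ...#.|#  b2=1 t=3,i=8
  ....#|.  b1=0 t=3,i=7
  .....|#  b0=1 t=3,i=5
  bits 01111000101010111101100000111101 = 2024527933

2024527933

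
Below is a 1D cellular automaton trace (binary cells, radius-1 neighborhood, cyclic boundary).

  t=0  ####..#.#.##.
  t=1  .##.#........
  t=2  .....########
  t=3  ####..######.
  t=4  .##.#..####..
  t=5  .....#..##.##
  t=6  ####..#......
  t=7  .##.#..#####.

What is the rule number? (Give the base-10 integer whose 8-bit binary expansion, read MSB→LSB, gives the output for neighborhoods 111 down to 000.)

  ###|#  b7=1 t=0,i=1
  ##.|.  b6=0 t=0,i=3
  #.#|.  b5=0 t=0,i=7
  #..|#  b4=1 t=0,i=4
  .##|.  b3=0 t=0,i=0
  .#.|.  b2=0 t=0,i=6
  ..#|.  b1=0 t=0,i=5
  ...|#  b0=1 t=1,i=6
  bits 10010001 = 145

145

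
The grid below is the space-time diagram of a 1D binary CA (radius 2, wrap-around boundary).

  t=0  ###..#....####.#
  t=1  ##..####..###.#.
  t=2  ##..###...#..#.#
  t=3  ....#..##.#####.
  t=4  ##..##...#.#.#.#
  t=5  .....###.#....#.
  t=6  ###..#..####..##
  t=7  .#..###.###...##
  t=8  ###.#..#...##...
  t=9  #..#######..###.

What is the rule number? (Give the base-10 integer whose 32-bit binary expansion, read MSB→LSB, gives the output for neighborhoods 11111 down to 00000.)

1297587121

  ##### -> .   bit 31 = 0  t=3,i=12
  ####. -> #   bit 30 = 1  t=0,i=1
  ###.# -> .   bit 29 = 0  t=0,i=13
  ###.. -> .   bit 28 = 0  t=0,i=2
  ##.## -> #   bit 27 = 1  t=0,i=14
  ##.#. -> #   bit 26 = 1  t=1,i=13
  ##..# -> .   bit 25 = 0  t=0,i=3
  ##... -> #   bit 24 = 1  t=2,i=7
  #.### -> .   bit 23 = 0  t=0,i=15
  #.##. -> #   bit 22 = 1  t=1,i=0
  #.#.# -> .   bit 21 = 0  t=1,i=14
  #.#.. -> #   bit 20 = 1  t=5,i=9
  #..## -> .   bit 19 = 0  t=1,i=3
  #..#. -> #   bit 18 = 1  t=0,i=4
  #...# -> #   bit 17 = 1  t=2,i=8
  #.... -> #   bit 16 = 1  t=0,i=7
  .#### -> #   bit 15 = 1  t=0,i=0
  .###. -> .   bit 14 = 0  t=1,i=11
  .##.# -> .   bit 13 = 0  t=3,i=8
  .##.. -> #   bit 12 = 1  t=1,i=1
  .#.## -> #   bit 11 = 1  t=1,i=15
  .#.#. -> .   bit 10 = 0  t=4,i=10
  .#..# -> #   bit 9 = 1  t=2,i=11
  .#... -> #   bit 8 = 1  t=0,i=6
  ..### -> #   bit 7 = 1  t=0,i=10
  ..##. -> .   bit 6 = 0  t=3,i=7
  ..#.# -> #   bit 5 = 1  t=2,i=13
  ..#.. -> #   bit 4 = 1  t=0,i=5
  ...## -> .   bit 3 = 0  t=0,i=9
  ...#. -> .   bit 2 = 0  t=2,i=9
  ....# -> .   bit 1 = 0  t=0,i=8
  ..... -> #   bit 0 = 1  t=3,i=1
  bits 01001101010101111001101110110001 = 1297587121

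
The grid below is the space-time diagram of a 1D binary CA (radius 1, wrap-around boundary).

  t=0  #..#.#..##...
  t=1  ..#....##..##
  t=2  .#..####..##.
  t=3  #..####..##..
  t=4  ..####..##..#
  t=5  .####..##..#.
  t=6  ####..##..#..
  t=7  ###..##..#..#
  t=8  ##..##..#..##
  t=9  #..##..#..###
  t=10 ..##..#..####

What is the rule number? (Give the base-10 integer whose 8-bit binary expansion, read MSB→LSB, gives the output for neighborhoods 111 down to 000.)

  ###|#  b7=1 t=2,i=5
  ##.|.  b6=0 t=0,i=9
  #.#|.  b5=0 t=0,i=4
  #..|.  b4=0 t=0,i=1
  .##|#  b3=1 t=0,i=8
  .#.|.  b2=0 t=0,i=0
  ..#|#  b1=1 t=0,i=2
  ...|#  b0=1 t=0,i=11
  bits 10001011 = 139

139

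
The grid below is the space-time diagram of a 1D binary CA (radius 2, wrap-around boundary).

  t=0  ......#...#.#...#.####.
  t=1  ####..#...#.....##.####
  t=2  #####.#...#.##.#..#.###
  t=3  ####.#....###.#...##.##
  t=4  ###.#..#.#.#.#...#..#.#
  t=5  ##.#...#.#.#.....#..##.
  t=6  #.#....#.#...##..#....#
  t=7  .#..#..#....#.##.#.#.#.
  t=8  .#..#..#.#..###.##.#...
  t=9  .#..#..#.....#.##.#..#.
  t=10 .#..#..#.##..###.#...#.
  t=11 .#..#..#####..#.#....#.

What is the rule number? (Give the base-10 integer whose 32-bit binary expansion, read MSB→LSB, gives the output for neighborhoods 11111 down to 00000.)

  #####|#  b31=1 t=1,i=0
  ####.|#  b30=1 t=0,i=20
  ###.#|.  b29=0 t=2,i=4
  ###..|#  b28=1 t=0,i=21
  ##.##|#  b27=1 t=1,i=18
  ##.#.|#  b26=1 t=2,i=5
  ##..#|#  b25=1 t=1,i=4
  ##...|#  b24=1 t=0,i=22
  #.###|.  b23=0 t=0,i=18
  #.##.|#  b22=1 t=2,i=12
  #.#.#|#  b21=1 t=4,i=9
  #.#..|.  b20=0 t=0,i=12
  #..##|.  b19=0 t=5,i=19
  #..#.|.  b18=0 t=1,i=5
  #...#|.  b17=0 t=0,i=8
  #....|#  b16=1 t=0,i=0
  .####|#  b15=1 t=0,i=19
  .###.|#  b14=1 t=3,i=11
  .##.#|.  b13=0 t=1,i=17
  .##..|#  b12=1 t=6,i=14
  .#.##|#  b11=1 t=0,i=17
  .#.#.|.  b10=0 t=0,i=11
  .#..#|.  b9=0 t=2,i=16
  .#...|.  b8=0 t=0,i=7
  ..###|.  b7=0 t=3,i=10
  ..##.|.  b6=0 t=1,i=16
  ..#.#|#  b5=1 t=0,i=10
  ..#..|#  b4=1 t=0,i=6
  ...##|#  b3=1 t=1,i=15
  ...#.|.  b2=0 t=0,i=5
  ....#|.  b1=0 t=0,i=4
  .....|#  b0=1 t=0,i=1
  bits 11011111011000011101100000111001 = 3747731513

3747731513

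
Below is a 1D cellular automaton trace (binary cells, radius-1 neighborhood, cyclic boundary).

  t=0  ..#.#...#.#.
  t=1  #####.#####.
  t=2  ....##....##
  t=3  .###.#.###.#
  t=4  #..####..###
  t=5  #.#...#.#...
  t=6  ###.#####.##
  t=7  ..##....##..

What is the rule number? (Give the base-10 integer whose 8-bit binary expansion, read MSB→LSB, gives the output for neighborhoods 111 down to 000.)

  [7] ### => .  t=1,i=1
  [6] ##. => #  t=1,i=4
  [5] #.# => #  t=0,i=3
  [4] #.. => .  t=0,i=5
  [3] .## => .  t=1,i=0
  [2] .#. => #  t=0,i=2
  [1] ..# => #  t=0,i=1
  [0] ... => #  t=0,i=0
  bits 01100111 = 103

103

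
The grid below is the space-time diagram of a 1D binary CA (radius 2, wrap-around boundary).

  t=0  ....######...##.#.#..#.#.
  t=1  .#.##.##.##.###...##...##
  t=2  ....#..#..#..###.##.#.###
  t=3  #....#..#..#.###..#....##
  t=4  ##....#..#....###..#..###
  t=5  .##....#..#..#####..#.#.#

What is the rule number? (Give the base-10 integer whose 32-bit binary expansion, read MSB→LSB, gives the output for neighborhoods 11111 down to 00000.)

3004195785

  nb #####: next=#  (t=0,i=6, bit31=1)
  nb ####.: next=.  (t=0,i=8, bit30=0)
  nb ###.#: next=#  (t=2,i=15, bit29=1)
  nb ###..: next=#  (t=0,i=9, bit28=1)
  nb ##.##: next=.  (t=1,i=5, bit27=0)
  nb ##.#.: next=.  (t=0,i=15, bit26=0)
  nb ##..#: next=#  (t=3,i=16, bit25=1)
  nb ##...: next=#  (t=0,i=10, bit24=1)
  nb #.###: next=.  (t=1,i=12, bit23=0)
  nb #.##.: next=.  (t=1,i=3, bit22=0)
  nb #.#.#: next=.  (t=0,i=16, bit21=0)
  nb #.#..: next=#  (t=0,i=18, bit20=1)
  nb #..##: next=.  (t=2,i=12, bit19=0)
  nb #..#.: next=.  (t=0,i=20, bit18=0)
  nb #...#: next=.  (t=0,i=11, bit17=0)
  nb #....: next=.  (t=0,i=0, bit16=0)
  nb .####: next=.  (t=0,i=5, bit15=0)
  nb .###.: next=#  (t=1,i=13, bit14=1)
  nb .##.#: next=#  (t=0,i=14, bit13=1)
  nb .##..: next=.  (t=1,i=19, bit12=0)
  nb .#.##: next=.  (t=1,i=2, bit11=0)
  nb .#.#.: next=.  (t=0,i=17, bit10=0)
  nb .#..#: next=#  (t=0,i=19, bit9=1)
  nb .#...: next=#  (t=0,i=24, bit8=1)
  nb ..###: next=#  (t=0,i=4, bit7=1)
  nb ..##.: next=#  (t=0,i=13, bit6=1)
  nb ..#.#: next=.  (t=0,i=21, bit5=0)
  nb ..#..: next=.  (t=2,i=4, bit4=0)
  nb ...##: next=#  (t=0,i=3, bit3=1)
  nb ...#.: next=.  (t=2,i=3, bit2=0)
  nb ....#: next=.  (t=0,i=2, bit1=0)
  nb .....: next=#  (t=0,i=1, bit0=1)
  bits 10110011000100000110001111001001 = 3004195785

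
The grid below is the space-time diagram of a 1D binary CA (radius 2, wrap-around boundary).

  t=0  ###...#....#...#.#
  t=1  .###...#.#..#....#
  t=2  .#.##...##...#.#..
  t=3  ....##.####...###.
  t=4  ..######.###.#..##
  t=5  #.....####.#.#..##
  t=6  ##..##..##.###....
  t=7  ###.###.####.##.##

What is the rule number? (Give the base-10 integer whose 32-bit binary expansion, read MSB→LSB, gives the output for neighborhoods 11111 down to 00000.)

2075145546

  nb #####: next=.  (t=4,i=4, bit31=0)
  nb ####.: next=#  (t=0,i=1, bit30=1)
  nb ###.#: next=#  (t=4,i=7, bit29=1)
  nb ###..: next=#  (t=0,i=2, bit28=1)
  nb ##.##: next=#  (t=3,i=6, bit27=1)
  nb ##.#.: next=.  (t=4,i=12, bit26=0)
  nb ##..#: next=#  (t=4,i=0, bit25=1)
  nb ##...: next=#  (t=0,i=3, bit24=1)
  nb #.###: next=#  (t=0,i=17, bit23=1)
  nb #.##.: next=.  (t=2,i=3, bit22=0)
  nb #.#.#: next=#  (t=5,i=11, bit21=1)
  nb #.#..: next=#  (t=1,i=9, bit20=1)
  nb #..##: next=.  (t=4,i=1, bit19=0)
  nb #..#.: next=.  (t=1,i=11, bit18=0)
  nb #...#: next=.  (t=0,i=4, bit17=0)
  nb #....: next=.  (t=0,i=8, bit16=0)
  nb .####: next=.  (t=0,i=0, bit15=0)
  nb .###.: next=.  (t=1,i=2, bit14=0)
  nb .##.#: next=#  (t=3,i=5, bit13=1)
  nb .##..: next=#  (t=2,i=4, bit12=1)
  nb .#.##: next=.  (t=0,i=16, bit11=0)
  nb .#.#.: next=#  (t=1,i=8, bit10=1)
  nb .#..#: next=.  (t=1,i=10, bit9=0)
  nb .#...: next=#  (t=0,i=7, bit8=1)
  nb ..###: next=.  (t=3,i=14, bit7=0)
  nb ..##.: next=#  (t=2,i=8, bit6=1)
  nb ..#.#: next=.  (t=0,i=15, bit5=0)
  nb ..#..: next=.  (t=0,i=6, bit4=0)
  nb ...##: next=#  (t=2,i=7, bit3=1)
  nb ...#.: next=.  (t=0,i=5, bit2=0)
  nb ....#: next=#  (t=0,i=9, bit1=1)
  nb .....: next=.  (t=3,i=1, bit0=0)
  bits 01111011101100000011010101001010 = 2075145546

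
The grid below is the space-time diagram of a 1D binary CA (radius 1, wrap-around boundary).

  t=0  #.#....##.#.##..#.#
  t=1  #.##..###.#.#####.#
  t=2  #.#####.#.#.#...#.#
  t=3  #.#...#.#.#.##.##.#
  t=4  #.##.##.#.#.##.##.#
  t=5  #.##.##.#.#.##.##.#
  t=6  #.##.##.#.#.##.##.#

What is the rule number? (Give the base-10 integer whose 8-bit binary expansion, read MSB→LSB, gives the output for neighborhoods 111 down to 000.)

94

  ###|.  b7=0 t=1,i=7
  ##.|#  b6=1 t=0,i=0
  #.#|.  b5=0 t=0,i=1
  #..|#  b4=1 t=0,i=3
  .##|#  b3=1 t=0,i=7
  .#.|#  b2=1 t=0,i=2
  ..#|#  b1=1 t=0,i=6
  ...|.  b0=0 t=0,i=4
  bits 01011110 = 94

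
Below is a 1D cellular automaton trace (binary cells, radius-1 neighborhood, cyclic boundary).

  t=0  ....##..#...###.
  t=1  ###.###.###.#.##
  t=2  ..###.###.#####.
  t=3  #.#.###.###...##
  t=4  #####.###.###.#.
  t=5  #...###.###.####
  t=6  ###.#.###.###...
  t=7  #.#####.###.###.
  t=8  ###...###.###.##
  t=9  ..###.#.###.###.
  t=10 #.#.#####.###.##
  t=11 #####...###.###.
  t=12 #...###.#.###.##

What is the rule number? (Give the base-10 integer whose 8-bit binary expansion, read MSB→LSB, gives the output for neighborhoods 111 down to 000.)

125

  ###|.  b7=0 t=0,i=13
  ##.|#  b6=1 t=0,i=5
  #.#|#  b5=1 t=1,i=3
  #..|#  b4=1 t=0,i=6
  .##|#  b3=1 t=0,i=4
  .#.|#  b2=1 t=0,i=8
  ..#|.  b1=0 t=0,i=3
  ...|#  b0=1 t=0,i=0
  bits 01111101 = 125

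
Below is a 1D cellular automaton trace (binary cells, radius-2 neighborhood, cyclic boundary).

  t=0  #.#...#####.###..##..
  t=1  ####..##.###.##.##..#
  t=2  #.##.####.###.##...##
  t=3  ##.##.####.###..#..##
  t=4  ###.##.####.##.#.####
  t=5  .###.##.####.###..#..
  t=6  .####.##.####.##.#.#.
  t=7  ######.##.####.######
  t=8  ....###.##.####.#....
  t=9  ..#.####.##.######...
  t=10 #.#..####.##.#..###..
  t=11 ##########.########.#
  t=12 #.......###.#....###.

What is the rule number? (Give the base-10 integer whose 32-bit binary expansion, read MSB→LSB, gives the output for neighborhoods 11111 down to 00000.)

  ##### -> .   bit 31 = 0  t=0,i=8
  ####. -> #   bit 30 = 1  t=0,i=9
  ###.# -> #   bit 29 = 1  t=0,i=10
  ###.. -> #   bit 28 = 1  t=0,i=14
  ##.## -> #   bit 27 = 1  t=0,i=11
  ##.#. -> #   bit 26 = 1  t=4,i=14
  ##..# -> .   bit 25 = 0  t=0,i=15
  ##... -> #   bit 24 = 1  t=2,i=16
  #.### -> .   bit 23 = 0  t=0,i=12
  #.##. -> .   bit 22 = 0  t=1,i=13
  #.#.# -> #   bit 21 = 1  t=4,i=15
  #.#.. -> #   bit 20 = 1  t=0,i=2
  #..## -> #   bit 19 = 1  t=0,i=16
  #..#. -> #   bit 18 = 1  t=0,i=20
  #...# -> .   bit 17 = 0  t=0,i=4
  #.... -> .   bit 16 = 0  t=8,i=18
  .#### -> #   bit 15 = 1  t=0,i=7
  .###. -> #   bit 14 = 1  t=0,i=13
  .##.# -> #   bit 13 = 1  t=1,i=7
  .##.. -> .   bit 12 = 0  t=0,i=18
  .#.## -> .   bit 11 = 0  t=4,i=16
  .#.#. -> #   bit 10 = 1  t=0,i=1
  .#..# -> #   bit 9 = 1  t=3,i=17
  .#... -> #   bit 8 = 1  t=0,i=3
  ..### -> #   bit 7 = 1  t=0,i=6
  ..##. -> #   bit 6 = 1  t=0,i=17
  ..#.# -> #   bit 5 = 1  t=0,i=0
  ..#.. -> .   bit 4 = 0  t=3,i=16
  ...## -> .   bit 3 = 0  t=0,i=5
  ...#. -> .   bit 2 = 0  t=9,i=1
  ....# -> #   bit 1 = 1  t=8,i=2
  ..... -> .   bit 0 = 0  t=8,i=0
  bits 01111101001111001110011111100010 = 2101143522

2101143522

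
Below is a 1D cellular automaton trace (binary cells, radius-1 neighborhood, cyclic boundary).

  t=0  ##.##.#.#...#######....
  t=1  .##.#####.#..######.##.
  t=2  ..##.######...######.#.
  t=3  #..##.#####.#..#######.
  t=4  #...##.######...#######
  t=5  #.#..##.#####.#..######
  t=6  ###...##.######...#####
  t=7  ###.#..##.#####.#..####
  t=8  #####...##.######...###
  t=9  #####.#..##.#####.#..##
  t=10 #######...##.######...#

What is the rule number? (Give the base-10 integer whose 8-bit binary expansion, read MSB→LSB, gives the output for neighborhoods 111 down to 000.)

229

  ###|#  b7=1 t=0,i=13
  ##.|#  b6=1 t=0,i=1
  #.#|#  b5=1 t=0,i=2
  #..|.  b4=0 t=0,i=9
  .##|.  b3=0 t=0,i=0
  .#.|#  b2=1 t=0,i=6
  ..#|.  b1=0 t=0,i=11
  ...|#  b0=1 t=0,i=10
  bits 11100101 = 229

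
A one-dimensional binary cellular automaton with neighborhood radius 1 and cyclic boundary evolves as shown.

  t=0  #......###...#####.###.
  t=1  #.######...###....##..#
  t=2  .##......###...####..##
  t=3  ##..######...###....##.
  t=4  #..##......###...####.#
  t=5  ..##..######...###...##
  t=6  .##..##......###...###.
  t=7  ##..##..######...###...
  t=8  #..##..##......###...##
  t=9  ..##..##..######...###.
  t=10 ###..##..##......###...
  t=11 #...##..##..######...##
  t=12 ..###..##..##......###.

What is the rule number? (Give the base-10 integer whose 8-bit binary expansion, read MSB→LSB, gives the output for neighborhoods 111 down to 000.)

  nb ###: next=.  (t=0,i=8, bit7=0)
  nb ##.: next=.  (t=0,i=9, bit6=0)
  nb #.#: next=#  (t=0,i=18, bit5=1)
  nb #..: next=.  (t=0,i=1, bit4=0)
  nb .##: next=#  (t=0,i=7, bit3=1)
  nb .#.: next=#  (t=0,i=0, bit2=1)
  nb ..#: next=#  (t=0,i=6, bit1=1)
  nb ...: next=#  (t=0,i=2, bit0=1)
  bits 00101111 = 47

47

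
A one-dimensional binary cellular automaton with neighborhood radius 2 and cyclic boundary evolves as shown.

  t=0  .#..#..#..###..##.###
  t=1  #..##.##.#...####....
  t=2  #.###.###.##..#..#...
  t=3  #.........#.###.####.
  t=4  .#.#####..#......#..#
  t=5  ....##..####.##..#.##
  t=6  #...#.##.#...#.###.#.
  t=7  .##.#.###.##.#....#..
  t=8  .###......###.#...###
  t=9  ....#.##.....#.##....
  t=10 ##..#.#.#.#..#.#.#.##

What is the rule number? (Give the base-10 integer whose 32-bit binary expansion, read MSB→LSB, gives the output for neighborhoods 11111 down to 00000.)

2270077297

  #####|#  b31=1 t=4,i=5
  ####.|.  b30=0 t=1,i=15
  ###.#|.  b29=0 t=0,i=20
  ###..|.  b28=0 t=0,i=12
  ##.##|.  b27=0 t=0,i=17
  ##.#.|#  b26=1 t=0,i=0
  ##..#|#  b25=1 t=0,i=13
  ##...|#  b24=1 t=1,i=17
  #.###|.  b23=0 t=0,i=18
  #.##.|#  b22=1 t=1,i=6
  #.#.#|.  b21=0 t=4,i=1
  #.#..|.  b20=0 t=0,i=1
  #..##|#  b19=1 t=0,i=9
  #..#.|#  b18=1 t=0,i=3
  #...#|#  b17=1 t=1,i=11
  #....|.  b16=0 t=1,i=18
  .####|#  b15=1 t=1,i=14
  .###.|.  b14=0 t=0,i=11
  .##.#|#  b13=1 t=0,i=16
  .##..|.  b12=0 t=2,i=11
  .#.##|.  b11=0 t=2,i=1
  .#.#.|.  b10=0 t=4,i=0
  .#..#|.  b9=0 t=0,i=2
  .#...|#  b8=1 t=1,i=10
  ..###|.  b7=0 t=0,i=10
  ..##.|#  b6=1 t=0,i=15
  ..#.#|#  b5=1 t=2,i=0
  ..#..|#  b4=1 t=0,i=4
  ...##|.  b3=0 t=1,i=12
  ...#.|.  b2=0 t=1,i=20
  ....#|.  b1=0 t=1,i=19
  .....|#  b0=1 t=3,i=3
  bits 10000111010011101010000101110001 = 2270077297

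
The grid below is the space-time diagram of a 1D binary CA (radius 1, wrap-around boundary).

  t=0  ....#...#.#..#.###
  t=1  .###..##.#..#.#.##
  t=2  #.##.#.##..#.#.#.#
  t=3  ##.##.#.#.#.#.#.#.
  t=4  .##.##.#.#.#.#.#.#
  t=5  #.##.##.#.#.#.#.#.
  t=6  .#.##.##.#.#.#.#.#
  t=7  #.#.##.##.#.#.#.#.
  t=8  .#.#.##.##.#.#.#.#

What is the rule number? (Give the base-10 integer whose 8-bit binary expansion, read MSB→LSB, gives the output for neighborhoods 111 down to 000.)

  nb ###: next=#  (t=0,i=16, bit7=1)
  nb ##.: next=#  (t=0,i=17, bit6=1)
  nb #.#: next=#  (t=0,i=9, bit5=1)
  nb #..: next=.  (t=0,i=0, bit4=0)
  nb .##: next=.  (t=0,i=15, bit3=0)
  nb .#.: next=.  (t=0,i=4, bit2=0)
  nb ..#: next=#  (t=0,i=3, bit1=1)
  nb ...: next=#  (t=0,i=1, bit0=1)
  bits 11100011 = 227

227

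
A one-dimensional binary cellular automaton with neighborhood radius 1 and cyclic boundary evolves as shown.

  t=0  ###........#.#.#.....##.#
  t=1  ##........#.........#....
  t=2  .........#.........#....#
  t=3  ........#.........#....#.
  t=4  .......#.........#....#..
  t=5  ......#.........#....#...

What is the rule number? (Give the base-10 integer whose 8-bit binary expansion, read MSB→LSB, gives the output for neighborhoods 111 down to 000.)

130

  ### -> #   bit 7 = 1  t=0,i=0
  ##. -> .   bit 6 = 0  t=0,i=2
  #.# -> .   bit 5 = 0  t=0,i=12
  #.. -> .   bit 4 = 0  t=0,i=3
  .## -> .   bit 3 = 0  t=0,i=21
  .#. -> .   bit 2 = 0  t=0,i=11
  ..# -> #   bit 1 = 1  t=0,i=10
  ... -> .   bit 0 = 0  t=0,i=4
  bits 10000010 = 130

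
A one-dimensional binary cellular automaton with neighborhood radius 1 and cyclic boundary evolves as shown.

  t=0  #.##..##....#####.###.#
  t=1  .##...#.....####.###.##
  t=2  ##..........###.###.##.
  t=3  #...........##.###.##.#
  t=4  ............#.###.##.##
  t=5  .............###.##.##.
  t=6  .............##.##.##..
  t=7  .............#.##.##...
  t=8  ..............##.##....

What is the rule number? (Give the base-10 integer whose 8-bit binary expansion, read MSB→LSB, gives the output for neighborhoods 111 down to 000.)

  nb ###: next=#  (t=0,i=13, bit7=1)
  nb ##.: next=.  (t=0,i=0, bit6=0)
  nb #.#: next=#  (t=0,i=1, bit5=1)
  nb #..: next=.  (t=0,i=4, bit4=0)
  nb .##: next=#  (t=0,i=2, bit3=1)
  nb .#.: next=.  (t=1,i=6, bit2=0)
  nb ..#: next=.  (t=0,i=5, bit1=0)
  nb ...: next=.  (t=0,i=9, bit0=0)
  bits 10101000 = 168

168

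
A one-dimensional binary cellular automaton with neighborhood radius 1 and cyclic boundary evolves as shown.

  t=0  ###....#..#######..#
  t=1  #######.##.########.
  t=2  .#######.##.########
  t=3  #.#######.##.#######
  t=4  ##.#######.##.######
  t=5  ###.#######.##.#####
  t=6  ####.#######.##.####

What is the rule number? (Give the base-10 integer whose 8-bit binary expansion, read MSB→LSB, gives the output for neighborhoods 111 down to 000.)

  [7] ### => #  t=0,i=0
  [6] ##. => #  t=0,i=2
  [5] #.# => #  t=1,i=7
  [4] #.. => #  t=0,i=3
  [3] .## => .  t=0,i=10
  [2] .#. => .  t=0,i=7
  [1] ..# => #  t=0,i=6
  [0] ... => #  t=0,i=4
  bits 11110011 = 243

243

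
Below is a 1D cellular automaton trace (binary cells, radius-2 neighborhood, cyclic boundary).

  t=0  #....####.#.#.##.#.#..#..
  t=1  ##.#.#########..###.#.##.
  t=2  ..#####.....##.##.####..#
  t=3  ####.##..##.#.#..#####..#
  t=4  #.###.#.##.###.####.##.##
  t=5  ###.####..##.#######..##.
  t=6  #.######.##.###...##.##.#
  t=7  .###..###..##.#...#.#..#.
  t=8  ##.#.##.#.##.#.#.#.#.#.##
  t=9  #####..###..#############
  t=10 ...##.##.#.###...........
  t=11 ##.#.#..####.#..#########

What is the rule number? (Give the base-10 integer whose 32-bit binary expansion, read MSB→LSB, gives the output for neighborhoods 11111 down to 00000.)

2091425751

  #####|.  b31=0 t=1,i=7
  ####.|#  b30=1 t=0,i=7
  ###.#|#  b29=1 t=0,i=8
  ###..|#  b28=1 t=1,i=13
  ##.##|#  b27=1 t=1,i=24
  ##.#.|#  b26=1 t=0,i=9
  ##..#|.  b25=0 t=1,i=14
  ##...|.  b24=0 t=2,i=7
  #.###|#  b23=1 t=1,i=5
  #.##.|.  b22=0 t=0,i=14
  #.#.#|#  b21=1 t=0,i=10
  #.#..|.  b20=0 t=0,i=19
  #..##|#  b19=1 t=1,i=15
  #..#.|.  b18=0 t=0,i=21
  #...#|.  b17=0 t=6,i=16
  #....|.  b16=0 t=0,i=2
  .####|#  b15=1 t=0,i=6
  .###.|.  b14=0 t=1,i=17
  .##.#|.  b13=0 t=0,i=15
  .##..|#  b12=1 t=3,i=6
  .#.##|#  b11=1 t=0,i=13
  .#.#.|#  b10=1 t=0,i=11
  .#..#|#  b9=1 t=0,i=20
  .#...|#  b8=1 t=0,i=1
  ..###|#  b7=1 t=0,i=5
  ..##.|#  b6=1 t=2,i=12
  ..#.#|.  b5=0 t=7,i=18
  ..#..|#  b4=1 t=0,i=0
  ...##|.  b3=0 t=0,i=4
  ...#.|#  b2=1 t=7,i=17
  ....#|#  b1=1 t=0,i=3
  .....|#  b0=1 t=2,i=9
  bits 01111100101010001001111111010111 = 2091425751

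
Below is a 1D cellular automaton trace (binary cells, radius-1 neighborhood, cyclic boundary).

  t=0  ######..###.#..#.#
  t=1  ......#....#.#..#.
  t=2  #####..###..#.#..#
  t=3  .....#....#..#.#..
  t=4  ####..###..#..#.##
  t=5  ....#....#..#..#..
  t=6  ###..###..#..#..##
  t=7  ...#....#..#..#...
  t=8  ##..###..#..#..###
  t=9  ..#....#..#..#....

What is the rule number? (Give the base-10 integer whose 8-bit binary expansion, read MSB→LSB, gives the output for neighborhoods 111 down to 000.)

  ### -> .   bit 7 = 0  t=0,i=0
  ##. -> .   bit 6 = 0  t=0,i=5
  #.# -> #   bit 5 = 1  t=0,i=11
  #.. -> #   bit 4 = 1  t=0,i=6
  .## -> .   bit 3 = 0  t=0,i=8
  .#. -> .   bit 2 = 0  t=0,i=12
  ..# -> .   bit 1 = 0  t=0,i=7
  ... -> #   bit 0 = 1  t=1,i=0
  bits 00110001 = 49

49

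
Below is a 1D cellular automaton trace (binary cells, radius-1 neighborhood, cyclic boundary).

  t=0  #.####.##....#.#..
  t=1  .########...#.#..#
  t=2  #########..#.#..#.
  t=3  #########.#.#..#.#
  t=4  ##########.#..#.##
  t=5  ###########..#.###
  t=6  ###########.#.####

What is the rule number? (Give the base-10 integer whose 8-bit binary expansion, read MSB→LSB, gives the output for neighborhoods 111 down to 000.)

  [7] ### => #  t=0,i=3
  [6] ##. => #  t=0,i=5
  [5] #.# => #  t=0,i=1
  [4] #.. => .  t=0,i=9
  [3] .## => #  t=0,i=2
  [2] .#. => .  t=0,i=0
  [1] ..# => #  t=0,i=12
  [0] ... => .  t=0,i=10
  bits 11101010 = 234

234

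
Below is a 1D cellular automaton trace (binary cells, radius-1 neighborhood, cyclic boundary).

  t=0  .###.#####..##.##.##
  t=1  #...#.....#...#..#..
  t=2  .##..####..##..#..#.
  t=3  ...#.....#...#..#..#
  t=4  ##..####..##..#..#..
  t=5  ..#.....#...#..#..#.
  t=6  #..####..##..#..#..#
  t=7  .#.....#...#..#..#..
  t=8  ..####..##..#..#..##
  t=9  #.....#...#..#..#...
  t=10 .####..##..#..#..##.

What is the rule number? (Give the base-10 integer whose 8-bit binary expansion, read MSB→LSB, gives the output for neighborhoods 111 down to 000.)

49

  ###|.  b7=0 t=0,i=2
  ##.|.  b6=0 t=0,i=3
  #.#|#  b5=1 t=0,i=0
  #..|#  b4=1 t=0,i=10
  .##|.  b3=0 t=0,i=1
  .#.|.  b2=0 t=1,i=0
  ..#|.  b1=0 t=0,i=11
  ...|#  b0=1 t=1,i=2
  bits 00110001 = 49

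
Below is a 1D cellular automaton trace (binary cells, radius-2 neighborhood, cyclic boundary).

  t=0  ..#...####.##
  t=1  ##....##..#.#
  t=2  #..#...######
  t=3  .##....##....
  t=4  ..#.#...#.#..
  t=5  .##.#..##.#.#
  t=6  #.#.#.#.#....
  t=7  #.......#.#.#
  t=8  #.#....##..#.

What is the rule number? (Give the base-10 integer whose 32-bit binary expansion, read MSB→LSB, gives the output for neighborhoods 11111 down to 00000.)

  ##### -> .   bit 31 = 0  t=2,i=9
  ####. -> .   bit 30 = 0  t=0,i=8
  ###.# -> .   bit 29 = 0  t=0,i=9
  ###.. -> .   bit 28 = 0  t=1,i=1
  ##.## -> #   bit 27 = 1  t=0,i=10
  ##.#. -> .   bit 26 = 0  t=5,i=3
  ##..# -> #   bit 25 = 1  t=0,i=0
  ##... -> .   bit 24 = 0  t=1,i=2
  #.### -> #   bit 23 = 1  t=1,i=12
  #.##. -> .   bit 22 = 0  t=0,i=11
  #.#.# -> .   bit 21 = 0  t=5,i=10
  #.#.. -> #   bit 20 = 1  t=4,i=4
  #..## -> #   bit 19 = 1  t=5,i=6
  #..#. -> #   bit 18 = 1  t=0,i=1
  #...# -> .   bit 17 = 0  t=0,i=4
  #.... -> #   bit 16 = 1  t=1,i=3
  .#### -> #   bit 15 = 1  t=0,i=7
  .###. -> #   bit 14 = 1  t=1,i=0
  .##.# -> #   bit 13 = 1  t=5,i=2
  .##.. -> #   bit 12 = 1  t=0,i=12
  .#.## -> #   bit 11 = 1  t=1,i=11
  .#.#. -> .   bit 10 = 0  t=4,i=3
  .#..# -> .   bit 9 = 0  t=5,i=5
  .#... -> .   bit 8 = 0  t=0,i=3
  ..### -> #   bit 7 = 1  t=0,i=6
  ..##. -> .   bit 6 = 0  t=1,i=6
  ..#.# -> #   bit 5 = 1  t=1,i=10
  ..#.. -> .   bit 4 = 0  t=0,i=2
  ...## -> .   bit 3 = 0  t=0,i=5
  ...#. -> #   bit 2 = 1  t=4,i=1
  ....# -> .   bit 1 = 0  t=1,i=4
  ..... -> .   bit 0 = 0  t=3,i=11
  bits 00001010100111011111100010100100 = 178124964

178124964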